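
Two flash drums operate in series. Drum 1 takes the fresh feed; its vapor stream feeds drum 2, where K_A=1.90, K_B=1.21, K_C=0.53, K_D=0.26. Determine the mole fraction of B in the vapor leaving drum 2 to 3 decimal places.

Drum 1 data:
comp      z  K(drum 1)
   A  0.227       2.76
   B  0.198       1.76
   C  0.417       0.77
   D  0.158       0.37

y_B (drum 2) = 0.272

Drum 1:
Iterate (Newton) starting at ψ₁ = 0.5:
  ψ₁ = 0.500: g = 0.0679, g' = -0.421 → ψ₁ = 0.661
  ψ₁ = 0.661: g = 0.0010, g' = -0.416 → ψ₁ = 0.664
Converged at ψ₁ = 0.664.
Drum-1 compositions:
  A: x = 0.105, y = 0.289
  B: x = 0.132, y = 0.232
  C: x = 0.492, y = 0.379
  D: x = 0.272, y = 0.100
Drum-2 feed = drum-1 vapor: z₂ = (0.2889, 0.2316, 0.3789, 0.1005).
Drum 2:
Let ψ₂ = V/F and solve Σ zᵢ(Kᵢ−1)/(1+ψ₂(Kᵢ−1)) = 0.
Check two-phase: ΣzᵢKᵢ = 1.056 > 1 and Σzᵢ/Kᵢ = 1.445 > 1, so g(0) = 0.056 > 0 and g(1) = -0.445 < 0.
Newton iteration, ψ₂⁰ = 0.5:
  ψ₂ = 0.500: g = -0.1275, g' = -0.401 → ψ₂ = 0.182
  ψ₂ = 0.182: g = -0.0105, g' = -0.356 → ψ₂ = 0.153
Converged at ψ₂ = 0.153.
  A: x = 0.254, y = 0.483
  B: x = 0.224, y = 0.272
  C: x = 0.408, y = 0.216
  D: x = 0.113, y = 0.029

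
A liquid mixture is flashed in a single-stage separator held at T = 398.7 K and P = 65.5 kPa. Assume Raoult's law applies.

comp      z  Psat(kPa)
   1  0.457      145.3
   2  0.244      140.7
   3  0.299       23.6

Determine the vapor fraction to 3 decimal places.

ψ = 0.845

Raoult's law: Kᵢ = Pᵢˢᵃᵗ/P = Pᵢˢᵃᵗ/65.5.
  K_1 = 145.3/65.5 = 2.21832, K_2 = 140.7/65.5 = 2.14809, K_3 = 23.6/65.5 = 0.36031
Rachford–Rice: g(ψ) = Σ zᵢ(Kᵢ−1)/(1+ψ(Kᵢ−1)) = 0.
g(0) = ΣzᵢKᵢ − 1 = 0.646 and g(1) = 1 − Σzᵢ/Kᵢ = -0.149, so a root lies in (0, 1).
Newton–Raphson from ψ = 0.4:
  ψ = 0.400: g = 0.3093, g' = -0.679 → ψ = 0.856
  ψ = 0.856: g = -0.0087, g' = -0.842 → ψ = 0.845
Converged at ψ = 0.845.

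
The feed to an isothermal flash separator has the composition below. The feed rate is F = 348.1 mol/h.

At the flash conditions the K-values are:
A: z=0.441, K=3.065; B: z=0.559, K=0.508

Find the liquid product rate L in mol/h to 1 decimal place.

L = 130.3 mol/h

Rachford–Rice: g(ψ) = Σ zᵢ(Kᵢ−1)/(1+ψ(Kᵢ−1)) = 0.
g(0) = ΣzᵢKᵢ − 1 = 0.636 and g(1) = 1 − Σzᵢ/Kᵢ = -0.244, so a root lies in (0, 1).
Binary case is linear: z₁(K₁−1)(1+ψ(K₂−1)) + z₂(K₂−1)(1+ψ(K₁−1)) = 0
⇒ ψ = [z₁(K₁−1)+z₂(K₂−1)] / [−(K₁−1)(K₂−1)] = 0.6356/1.0160 = 0.626
Then V = ψ·F = 0.6256·348.1 = 217.8 mol/h and L = F − V = 130.3 mol/h.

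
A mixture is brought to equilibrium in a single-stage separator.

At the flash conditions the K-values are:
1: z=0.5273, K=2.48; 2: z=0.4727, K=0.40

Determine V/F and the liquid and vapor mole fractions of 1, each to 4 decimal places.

Material balance + equilibrium reduce to Σ zᵢ(Kᵢ−1)/(1+V/F(Kᵢ−1)) = 0.
Check two-phase: ΣzᵢKᵢ = 1.4968 > 1 and Σzᵢ/Kᵢ = 1.3944 > 1, so g(0) = 0.4968 > 0 and g(1) = -0.3944 < 0.
Binary case is linear: z₁(K₁−1)(1+V/F(K₂−1)) + z₂(K₂−1)(1+V/F(K₁−1)) = 0
⇒ V/F = [z₁(K₁−1)+z₂(K₂−1)] / [−(K₁−1)(K₂−1)] = 0.49678/0.88800 = 0.5594
Compositions from xᵢ = zᵢ/(1+V/F(Kᵢ−1)), yᵢ = Kᵢxᵢ:
  1: x = 0.2885, y = 0.7154
  2: x = 0.7115, y = 0.2846

V/F = 0.5594, x_1 = 0.2885, y_1 = 0.7154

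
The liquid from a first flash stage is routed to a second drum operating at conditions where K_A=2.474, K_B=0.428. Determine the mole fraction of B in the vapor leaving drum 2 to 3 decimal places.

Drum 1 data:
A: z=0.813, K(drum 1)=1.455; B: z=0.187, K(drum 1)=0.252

Drum 1:
Let ψ₁ = V/F and solve Σ zᵢ(Kᵢ−1)/(1+ψ₁(Kᵢ−1)) = 0.
g(0) = ΣzᵢKᵢ − 1 = 0.230 and g(1) = 1 − Σzᵢ/Kᵢ = -0.301, so a root lies in (0, 1).
Iterate (Newton) starting at ψ₁ = 0.44:
  ψ₁ = 0.440: g = 0.0997, g' = -0.349 → ψ₁ = 0.725
  ψ₁ = 0.725: g = -0.0277, g' = -0.595 → ψ₁ = 0.679
  ψ₁ = 0.679: g = -0.0016, g' = -0.530 → ψ₁ = 0.676
Converged at ψ₁ = 0.676.
Drum-1 compositions:
  A: x = 0.622, y = 0.905
  B: x = 0.378, y = 0.095
Drum-2 feed = drum-1 liquid: z₂ = (0.6218, 0.3782).
Drum 2:
Binary case is linear: z₁(K₁−1)(1+ψ₂(K₂−1)) + z₂(K₂−1)(1+ψ₂(K₁−1)) = 0
⇒ ψ₂ = [z₁(K₁−1)+z₂(K₂−1)] / [−(K₁−1)(K₂−1)] = 0.7002/0.8431 = 0.830
  A: x = 0.280, y = 0.692
  B: x = 0.720, y = 0.308

y_B (drum 2) = 0.308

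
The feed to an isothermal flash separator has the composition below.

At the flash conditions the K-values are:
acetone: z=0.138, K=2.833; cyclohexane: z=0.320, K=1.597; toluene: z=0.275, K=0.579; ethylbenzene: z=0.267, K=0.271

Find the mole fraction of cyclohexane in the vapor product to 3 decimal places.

y_cyclohexane = 0.456

Rachford–Rice: g(V/F) = Σ zᵢ(Kᵢ−1)/(1+V/F(Kᵢ−1)) = 0.
Feasibility: ΣzᵢKᵢ = 1.134, Σzᵢ/Kᵢ = 1.709 — both > 1, two phases present.
Iterate (Newton) starting at V/F = 0.43:
  V/F = 0.430: g = -0.1314, g' = -0.591 → V/F = 0.208
  V/F = 0.208: g = -0.0030, g' = -0.589 → V/F = 0.202
Converged at V/F = 0.202.
Compositions from xᵢ = zᵢ/(1+V/F(Kᵢ−1)), yᵢ = Kᵢxᵢ:
  acetone: x = 0.101, y = 0.285
  cyclohexane: x = 0.285, y = 0.456
  toluene: x = 0.301, y = 0.174
  ethylbenzene: x = 0.313, y = 0.085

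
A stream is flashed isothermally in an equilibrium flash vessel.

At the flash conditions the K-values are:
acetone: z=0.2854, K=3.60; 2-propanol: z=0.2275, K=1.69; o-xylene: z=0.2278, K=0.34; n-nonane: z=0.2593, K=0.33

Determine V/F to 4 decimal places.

V/F = 0.4491

Rachford–Rice: g(V/F) = Σ zᵢ(Kᵢ−1)/(1+V/F(Kᵢ−1)) = 0.
g(0) = ΣzᵢKᵢ − 1 = 0.5749 and g(1) = 1 − Σzᵢ/Kᵢ = -0.6697, so a root lies in (0, 1).
Iterate (Newton) starting at V/F = 0.6:
  V/F = 0.6000: g = -0.13857, g' = -0.9461 → V/F = 0.4535
  V/F = 0.4535: g = -0.00407, g' = -0.9114 → V/F = 0.4491
Converged at V/F = 0.4491.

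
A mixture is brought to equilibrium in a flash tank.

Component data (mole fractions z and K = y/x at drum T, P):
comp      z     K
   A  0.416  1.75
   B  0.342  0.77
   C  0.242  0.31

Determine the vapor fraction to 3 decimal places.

ψ = 0.186

Rachford–Rice: g(ψ) = Σ zᵢ(Kᵢ−1)/(1+ψ(Kᵢ−1)) = 0.
Check two-phase: ΣzᵢKᵢ = 1.066 > 1 and Σzᵢ/Kᵢ = 1.463 > 1, so g(0) = 0.066 > 0 and g(1) = -0.463 < 0.
Newton–Raphson from ψ = 0.46:
  ψ = 0.460: g = -0.1006, g' = -0.399 → ψ = 0.208
  ψ = 0.208: g = -0.0077, g' = -0.352 → ψ = 0.186
Converged at ψ = 0.186.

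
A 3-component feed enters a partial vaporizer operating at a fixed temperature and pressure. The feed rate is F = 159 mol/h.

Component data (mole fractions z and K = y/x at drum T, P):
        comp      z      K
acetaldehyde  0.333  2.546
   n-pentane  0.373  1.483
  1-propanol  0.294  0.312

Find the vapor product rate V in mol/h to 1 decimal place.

V = 109.5 mol/h

Let ψ = V/F and solve Σ zᵢ(Kᵢ−1)/(1+ψ(Kᵢ−1)) = 0.
Feasibility: ΣzᵢKᵢ = 1.493, Σzᵢ/Kᵢ = 1.325 — both > 1, two phases present.
Newton iteration, ψ⁰ = 0.59:
  ψ = 0.590: g = 0.0690, g' = -0.665 → ψ = 0.694
  ψ = 0.694: g = -0.0036, g' = -0.743 → ψ = 0.689
Converged at ψ = 0.689.
Then V = ψ·F = 0.6888·159 = 109.5 mol/h and L = F − V = 49.5 mol/h.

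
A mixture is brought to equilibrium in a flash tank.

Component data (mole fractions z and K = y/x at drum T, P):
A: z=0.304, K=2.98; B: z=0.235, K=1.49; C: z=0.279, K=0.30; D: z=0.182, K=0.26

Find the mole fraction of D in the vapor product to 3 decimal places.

Let β = V/F and solve Σ zᵢ(Kᵢ−1)/(1+β(Kᵢ−1)) = 0.
Check two-phase: ΣzᵢKᵢ = 1.387 > 1 and Σzᵢ/Kᵢ = 1.890 > 1, so g(0) = 0.387 > 0 and g(1) = -0.890 < 0.
Newton iteration, β⁰ = 0.5:
  β = 0.500: g = -0.1193, g' = -0.912 → β = 0.369
  β = 0.369: g = -0.0035, g' = -0.875 → β = 0.365
Converged at β = 0.365.
Compositions from xᵢ = zᵢ/(1+β(Kᵢ−1)), yᵢ = Kᵢxᵢ:
  A: x = 0.176, y = 0.526
  B: x = 0.199, y = 0.297
  C: x = 0.375, y = 0.112
  D: x = 0.249, y = 0.065

y_D = 0.065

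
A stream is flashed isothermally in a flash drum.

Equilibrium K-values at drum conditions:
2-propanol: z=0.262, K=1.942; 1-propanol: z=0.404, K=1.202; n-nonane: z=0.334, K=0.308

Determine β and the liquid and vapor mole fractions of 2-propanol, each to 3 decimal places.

β = 0.245, x_2-propanol = 0.213, y_2-propanol = 0.413

Newton–Raphson from β = 0.5:
  β = 0.500: g = -0.1115, g' = -0.495 → β = 0.275
  β = 0.275: g = -0.0120, g' = -0.405 → β = 0.245
Converged at β = 0.245.
Compositions from xᵢ = zᵢ/(1+β(Kᵢ−1)), yᵢ = Kᵢxᵢ:
  2-propanol: x = 0.213, y = 0.413
  1-propanol: x = 0.385, y = 0.463
  n-nonane: x = 0.402, y = 0.124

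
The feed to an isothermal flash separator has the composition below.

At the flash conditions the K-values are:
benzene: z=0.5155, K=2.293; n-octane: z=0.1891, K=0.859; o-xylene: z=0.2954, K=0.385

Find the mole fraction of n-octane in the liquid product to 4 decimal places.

Material balance + equilibrium reduce to Σ zᵢ(Kᵢ−1)/(1+ψ(Kᵢ−1)) = 0.
g(0) = ΣzᵢKᵢ − 1 = 0.4582 and g(1) = 1 − Σzᵢ/Kᵢ = -0.2122, so a root lies in (0, 1).
Newton–Raphson from ψ = 0.5:
  ψ = 0.5000: g = 0.11380, g' = -0.5552 → ψ = 0.7050
  ψ = 0.7050: g = -0.00162, g' = -0.5887 → ψ = 0.7022
Converged at ψ = 0.7022.
Compositions from xᵢ = zᵢ/(1+ψ(Kᵢ−1)), yᵢ = Kᵢxᵢ:
  benzene: x = 0.2702, y = 0.6195
  n-octane: x = 0.2099, y = 0.1803
  o-xylene: x = 0.5199, y = 0.2002

x_n-octane = 0.2099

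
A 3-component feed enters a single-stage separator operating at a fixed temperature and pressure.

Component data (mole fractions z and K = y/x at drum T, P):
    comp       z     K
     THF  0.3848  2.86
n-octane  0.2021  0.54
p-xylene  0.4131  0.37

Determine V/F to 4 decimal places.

V/F = 0.3364

Rachford–Rice: g(V/F) = Σ zᵢ(Kᵢ−1)/(1+V/F(Kᵢ−1)) = 0.
g(0) = ΣzᵢKᵢ − 1 = 0.3625 and g(1) = 1 − Σzᵢ/Kᵢ = -0.6253, so a root lies in (0, 1).
Newton–Raphson from V/F = 0.67:
  V/F = 0.6700: g = -0.26609, g' = -0.8442 → V/F = 0.3548
  V/F = 0.3548: g = -0.01508, g' = -0.8162 → V/F = 0.3363
  V/F = 0.3363: g = 0.00010, g' = -0.8276 → V/F = 0.3364
Converged at V/F = 0.3364.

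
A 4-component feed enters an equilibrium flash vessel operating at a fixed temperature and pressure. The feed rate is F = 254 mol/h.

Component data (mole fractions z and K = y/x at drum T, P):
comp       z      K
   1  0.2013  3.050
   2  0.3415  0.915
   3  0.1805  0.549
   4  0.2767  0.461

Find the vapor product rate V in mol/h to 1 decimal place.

Let β = V/F and solve Σ zᵢ(Kᵢ−1)/(1+β(Kᵢ−1)) = 0.
Check two-phase: ΣzᵢKᵢ = 1.1531 > 1 and Σzᵢ/Kᵢ = 1.3682 > 1, so g(0) = 0.1531 > 0 and g(1) = -0.3682 < 0.
Newton iteration, β⁰ = 0.5:
  β = 0.5000: g = -0.13580, g' = -0.4208 → β = 0.1773
  β = 0.1773: g = 0.01980, g' = -0.5992 → β = 0.2104
  β = 0.2104: g = 0.00062, g' = -0.5626 → β = 0.2115
Converged at β = 0.2115.
Then V = β·F = 0.2115·254 = 53.7 mol/h and L = F − V = 200.3 mol/h.

V = 53.7 mol/h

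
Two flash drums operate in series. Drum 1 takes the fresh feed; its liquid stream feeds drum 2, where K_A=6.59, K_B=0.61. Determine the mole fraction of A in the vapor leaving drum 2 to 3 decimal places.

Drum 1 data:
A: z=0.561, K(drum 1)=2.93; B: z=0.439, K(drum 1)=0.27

Drum 1:
Let ψ₁ = V/F and solve Σ zᵢ(Kᵢ−1)/(1+ψ₁(Kᵢ−1)) = 0.
g(0) = ΣzᵢKᵢ − 1 = 0.762 and g(1) = 1 − Σzᵢ/Kᵢ = -0.817, so a root lies in (0, 1).
Newton iteration, ψ₁⁰ = 0.43:
  ψ₁ = 0.430: g = 0.1246, g' = -1.121 → ψ₁ = 0.541
Converged at ψ₁ = 0.541.
Drum-1 compositions:
  A: x = 0.274, y = 0.804
  B: x = 0.726, y = 0.196
Drum-2 feed = drum-1 liquid: z₂ = (0.2744, 0.7256).
Drum 2:
Iterate (Newton) starting at ψ₂ = 0.4:
  ψ₂ = 0.400: g = 0.1388, g' = -0.974 → ψ₂ = 0.543
  ψ₂ = 0.543: g = 0.0215, g' = -0.705 → ψ₂ = 0.573
  ψ₂ = 0.573: g = 0.0006, g' = -0.668 → ψ₂ = 0.574
Converged at ψ₂ = 0.574.
  A: x = 0.065, y = 0.430
  B: x = 0.935, y = 0.570

y_A (drum 2) = 0.430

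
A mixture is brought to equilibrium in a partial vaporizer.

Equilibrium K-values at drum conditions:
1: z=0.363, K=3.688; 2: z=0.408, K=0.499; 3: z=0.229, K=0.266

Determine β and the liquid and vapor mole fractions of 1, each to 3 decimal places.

β = 0.377, x_1 = 0.180, y_1 = 0.665

Rachford–Rice: g(β) = Σ zᵢ(Kᵢ−1)/(1+β(Kᵢ−1)) = 0.
Check two-phase: ΣzᵢKᵢ = 1.603 > 1 and Σzᵢ/Kᵢ = 1.777 > 1, so g(0) = 0.603 > 0 and g(1) = -0.777 < 0.
Newton–Raphson from β = 0.59:
  β = 0.590: g = -0.2093, g' = -0.982 → β = 0.377
Converged at β = 0.377.
Compositions from xᵢ = zᵢ/(1+β(Kᵢ−1)), yᵢ = Kᵢxᵢ:
  1: x = 0.180, y = 0.665
  2: x = 0.503, y = 0.251
  3: x = 0.317, y = 0.084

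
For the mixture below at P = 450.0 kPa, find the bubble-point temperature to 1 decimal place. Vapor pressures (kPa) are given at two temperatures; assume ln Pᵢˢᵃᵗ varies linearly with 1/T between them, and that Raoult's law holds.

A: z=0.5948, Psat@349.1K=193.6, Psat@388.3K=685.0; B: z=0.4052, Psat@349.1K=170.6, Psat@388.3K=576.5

T = 376.3 K

Bubble-point temperature: ΣzᵢPᵢˢᵃᵗ(T) = P. Interpolate ln Pᵢˢᵃᵗ = aᵢ + bᵢ/T.
  T = 349.1 K: ΣzᵢPᵢˢᵃᵗ = 184.28 kPa
  T = 388.3 K: ΣzᵢPᵢˢᵃᵗ = 641.04 kPa
  T = 368.7 K: ΣzᵢPᵢˢᵃᵗ = 355.26 kPa
  T = 378.5 K: ΣzᵢPᵢˢᵃᵗ = 480.87 kPa
  T = 373.6 K: ΣzᵢPᵢˢᵃᵗ = 414.14 kPa
  T = 376.1 K: ΣzᵢPᵢˢᵃᵗ = 447.16 kPa
Interpolating between 376.1 K and 378.5 K gives T ≈ 376.3 K.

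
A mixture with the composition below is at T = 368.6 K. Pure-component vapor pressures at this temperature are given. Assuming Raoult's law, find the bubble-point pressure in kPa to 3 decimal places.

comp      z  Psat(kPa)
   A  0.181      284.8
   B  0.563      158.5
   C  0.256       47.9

At the bubble point ψ → 0, so ΣzᵢKᵢ = 1 with Kᵢ = Pᵢˢᵃᵗ/P ⇒ P = ΣzᵢPᵢˢᵃᵗ.
P = 0.181·284.8 + 0.563·158.5 + 0.256·47.9 = 153.047 kPa

Pbub = 153.047 kPa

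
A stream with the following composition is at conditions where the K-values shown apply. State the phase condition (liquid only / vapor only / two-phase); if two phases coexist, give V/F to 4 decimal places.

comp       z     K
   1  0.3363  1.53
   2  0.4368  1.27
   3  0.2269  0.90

ΣzᵢKᵢ = 1.2735; Σzᵢ/Kᵢ = 0.8159.
Since Σzᵢ/Kᵢ < 1 the mixture is above its dew point — single vapor phase.

vapor only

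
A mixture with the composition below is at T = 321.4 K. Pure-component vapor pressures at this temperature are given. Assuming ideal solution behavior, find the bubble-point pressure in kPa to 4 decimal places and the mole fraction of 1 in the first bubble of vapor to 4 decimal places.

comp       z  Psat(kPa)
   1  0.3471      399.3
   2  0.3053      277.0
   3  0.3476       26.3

Pbub = 232.3070 kPa, y_1 = 0.5966

At the bubble point ψ → 0, so ΣzᵢKᵢ = 1 with Kᵢ = Pᵢˢᵃᵗ/P ⇒ P = ΣzᵢPᵢˢᵃᵗ.
P = 0.3471·399.3 + 0.3053·277.0 + 0.3476·26.3 = 232.3070 kPa
yᵢ = zᵢPᵢˢᵃᵗ/P ⇒ y_1 = 0.3471·399.3/232.3070 = 0.5966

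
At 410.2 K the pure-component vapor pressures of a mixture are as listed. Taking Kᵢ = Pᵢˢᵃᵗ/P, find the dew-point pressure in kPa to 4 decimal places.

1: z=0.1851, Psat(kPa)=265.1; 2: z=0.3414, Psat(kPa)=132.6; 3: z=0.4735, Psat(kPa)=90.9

Pdew = 117.8980 kPa

At the dew point ψ → 1, so Σzᵢ/Kᵢ = 1 with Kᵢ = Pᵢˢᵃᵗ/P ⇒ 1/P = Σzᵢ/Pᵢˢᵃᵗ.
1/P = 0.1851/265.1 + 0.3414/132.6 + 0.4735/90.9 = 0.0084819 ⇒ P = 117.8980 kPa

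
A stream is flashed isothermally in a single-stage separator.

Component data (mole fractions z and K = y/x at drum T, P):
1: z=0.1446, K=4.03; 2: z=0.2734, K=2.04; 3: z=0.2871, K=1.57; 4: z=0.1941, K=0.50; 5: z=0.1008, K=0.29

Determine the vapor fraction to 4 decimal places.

ψ = 0.8972

Rachford–Rice: g(ψ) = Σ zᵢ(Kᵢ−1)/(1+ψ(Kᵢ−1)) = 0.
g(0) = ΣzᵢKᵢ − 1 = 0.7175 and g(1) = 1 − Σzᵢ/Kᵢ = -0.0886, so a root lies in (0, 1).
Newton iteration, ψ⁰ = 0.59:
  ψ = 0.5900: g = 0.19502, g' = -0.5847 → ψ = 0.9235
  ψ = 0.9235: g = -0.02058, g' = -0.8051 → ψ = 0.8980
  ψ = 0.8980: g = -0.00056, g' = -0.7624 → ψ = 0.8972
Converged at ψ = 0.8972.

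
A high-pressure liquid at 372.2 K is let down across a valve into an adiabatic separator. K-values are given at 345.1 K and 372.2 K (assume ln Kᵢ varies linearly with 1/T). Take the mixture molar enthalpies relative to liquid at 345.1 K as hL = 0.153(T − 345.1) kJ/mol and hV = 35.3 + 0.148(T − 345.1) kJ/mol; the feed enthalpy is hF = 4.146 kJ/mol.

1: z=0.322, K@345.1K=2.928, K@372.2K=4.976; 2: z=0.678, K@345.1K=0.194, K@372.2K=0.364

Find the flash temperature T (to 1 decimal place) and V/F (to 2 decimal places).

T = 349.2 K, V/F = 0.10

Adiabatic flash: solve Rachford–Rice at each trial T, then check hF = ψ·hV(T) + (1−ψ)·hL(T).
  T = 345.1 K: K = (2.928, 0.194), RR gives ψ = 0.048, H_out = 1.689 kJ/mol
  T = 372.2 K: K = (4.976, 0.364), RR gives ψ = 0.336, H_out = 15.953 kJ/mol
  T = 358.6 K: K = (3.852, 0.269), RR gives ψ = 0.203, H_out = 9.200 kJ/mol
  T = 351.9 K: K = (3.371, 0.229), RR gives ψ = 0.132, H_out = 5.687 kJ/mol
  T = 348.5 K: K = (3.144, 0.211), RR gives ψ = 0.092, H_out = 3.761 kJ/mol
  T = 350.2 K: K = (3.256, 0.220), RR gives ψ = 0.112, H_out = 4.740 kJ/mol
Linear interpolation between T = 348.5 (H_out = 3.761) and T = 350.2 (H_out = 4.740) on hF = 4.146 gives T ≈ 349.2 K, at which ψ = 0.10.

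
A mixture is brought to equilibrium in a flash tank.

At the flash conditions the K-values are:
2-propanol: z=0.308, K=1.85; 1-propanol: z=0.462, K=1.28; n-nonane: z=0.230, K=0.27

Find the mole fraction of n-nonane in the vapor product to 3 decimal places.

Newton iteration, ψ⁰ = 0.4:
  ψ = 0.400: g = 0.0746, g' = -0.398 → ψ = 0.587
  ψ = 0.587: g = -0.0083, g' = -0.501 → ψ = 0.571
Converged at ψ = 0.571.
Compositions from xᵢ = zᵢ/(1+ψ(Kᵢ−1)), yᵢ = Kᵢxᵢ:
  2-propanol: x = 0.207, y = 0.384
  1-propanol: x = 0.398, y = 0.510
  n-nonane: x = 0.394, y = 0.106

y_n-nonane = 0.106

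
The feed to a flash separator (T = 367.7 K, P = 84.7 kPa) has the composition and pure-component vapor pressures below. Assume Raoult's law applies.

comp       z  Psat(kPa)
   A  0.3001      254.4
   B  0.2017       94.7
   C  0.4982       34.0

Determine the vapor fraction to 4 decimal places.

ψ = 0.3486

Raoult's law: Kᵢ = Pᵢˢᵃᵗ/P = Pᵢˢᵃᵗ/84.7.
  K_A = 254.4/84.7 = 3.003542, K_B = 94.7/84.7 = 1.118064, K_C = 34.0/84.7 = 0.401417
Rachford–Rice: g(ψ) = Σ zᵢ(Kᵢ−1)/(1+ψ(Kᵢ−1)) = 0.
Feasibility: ΣzᵢKᵢ = 1.3269, Σzᵢ/Kᵢ = 1.5214 — both > 1, two phases present.
Newton–Raphson from ψ = 0.5:
  ψ = 0.5000: g = -0.10274, g' = -0.6667 → ψ = 0.3459
  ψ = 0.3459: g = 0.00194, g' = -0.7068 → ψ = 0.3486
Converged at ψ = 0.3486.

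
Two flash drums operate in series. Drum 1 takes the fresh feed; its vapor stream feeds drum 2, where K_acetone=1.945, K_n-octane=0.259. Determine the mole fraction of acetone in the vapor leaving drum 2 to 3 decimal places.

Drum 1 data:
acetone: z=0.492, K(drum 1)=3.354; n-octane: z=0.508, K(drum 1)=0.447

Drum 1:
Binary case is linear: z₁(K₁−1)(1+ψ₁(K₂−1)) + z₂(K₂−1)(1+ψ₁(K₁−1)) = 0
⇒ ψ₁ = [z₁(K₁−1)+z₂(K₂−1)] / [−(K₁−1)(K₂−1)] = 0.8772/1.3018 = 0.674
Drum-1 compositions:
  acetone: x = 0.190, y = 0.638
  n-octane: x = 0.810, y = 0.362
Drum-2 feed = drum-1 vapor: z₂ = (0.6380, 0.3620).
Drum 2:
Let ψ₂ = V/F and solve Σ zᵢ(Kᵢ−1)/(1+ψ₂(Kᵢ−1)) = 0.
Check two-phase: ΣzᵢKᵢ = 1.335 > 1 and Σzᵢ/Kᵢ = 1.726 > 1, so g(0) = 0.335 > 0 and g(1) = -0.726 < 0.
Binary case is linear: z₁(K₁−1)(1+ψ₂(K₂−1)) + z₂(K₂−1)(1+ψ₂(K₁−1)) = 0
⇒ ψ₂ = [z₁(K₁−1)+z₂(K₂−1)] / [−(K₁−1)(K₂−1)] = 0.3347/0.7002 = 0.478
  acetone: x = 0.440, y = 0.855
  n-octane: x = 0.560, y = 0.145

y_acetone (drum 2) = 0.855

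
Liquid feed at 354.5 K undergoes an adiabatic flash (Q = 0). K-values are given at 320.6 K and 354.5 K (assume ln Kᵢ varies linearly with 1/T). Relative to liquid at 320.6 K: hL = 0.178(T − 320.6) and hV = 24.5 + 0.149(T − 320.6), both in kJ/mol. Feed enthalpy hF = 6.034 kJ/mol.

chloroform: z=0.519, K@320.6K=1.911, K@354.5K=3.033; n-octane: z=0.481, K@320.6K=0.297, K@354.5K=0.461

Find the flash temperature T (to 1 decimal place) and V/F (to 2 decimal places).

T = 321.9 K, V/F = 0.24

Adiabatic flash: solve Rachford–Rice at each trial T, then check hF = ψ·hV(T) + (1−ψ)·hL(T).
  T = 320.6 K: K = (1.911, 0.297), RR gives ψ = 0.210, H_out = 5.152 kJ/mol
  T = 354.5 K: K = (3.033, 0.461), RR gives ψ = 0.726, H_out = 23.114 kJ/mol
  T = 337.6 K: K = (2.437, 0.374), RR gives ψ = 0.495, H_out = 14.907 kJ/mol
  T = 329.1 K: K = (2.165, 0.334), RR gives ψ = 0.367, H_out = 10.412 kJ/mol
  T = 324.9 K: K = (2.037, 0.316), RR gives ψ = 0.295, H_out = 7.946 kJ/mol
  T = 322.8 K: K = (1.975, 0.306), RR gives ψ = 0.255, H_out = 6.622 kJ/mol
Linear interpolation between T = 320.6 (H_out = 5.152) and T = 322.8 (H_out = 6.622) on hF = 6.034 gives T ≈ 321.9 K, at which ψ = 0.24.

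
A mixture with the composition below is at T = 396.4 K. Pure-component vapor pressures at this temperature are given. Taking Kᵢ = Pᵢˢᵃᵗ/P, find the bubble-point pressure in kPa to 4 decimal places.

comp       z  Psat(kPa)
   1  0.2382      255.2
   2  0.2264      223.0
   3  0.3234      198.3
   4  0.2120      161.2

Pbub = 209.5805 kPa

At the bubble point ψ → 0, so ΣzᵢKᵢ = 1 with Kᵢ = Pᵢˢᵃᵗ/P ⇒ P = ΣzᵢPᵢˢᵃᵗ.
P = 0.2382·255.2 + 0.2264·223.0 + 0.3234·198.3 + 0.2120·161.2 = 209.5805 kPa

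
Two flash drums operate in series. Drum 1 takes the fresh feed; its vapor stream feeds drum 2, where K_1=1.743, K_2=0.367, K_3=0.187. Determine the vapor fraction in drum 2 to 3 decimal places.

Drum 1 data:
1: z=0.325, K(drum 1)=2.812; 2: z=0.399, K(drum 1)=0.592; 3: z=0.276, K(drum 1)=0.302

V/F (drum 2) = 0.442

Drum 1:
Rachford–Rice: g(ψ₁) = Σ zᵢ(Kᵢ−1)/(1+ψ₁(Kᵢ−1)) = 0.
Feasibility: ΣzᵢKᵢ = 1.233, Σzᵢ/Kᵢ = 1.703 — both > 1, two phases present.
Newton–Raphson from ψ₁ = 0.5:
  ψ₁ = 0.500: g = -0.1915, g' = -0.716 → ψ₁ = 0.233
  ψ₁ = 0.233: g = 0.0045, g' = -0.801 → ψ₁ = 0.238
Converged at ψ₁ = 0.238.
Drum-1 compositions:
  1: x = 0.227, y = 0.638
  2: x = 0.442, y = 0.262
  3: x = 0.331, y = 0.100
Drum-2 feed = drum-1 vapor: z₂ = (0.6384, 0.2616, 0.1000).
Drum 2:
Let ψ₂ = V/F and solve Σ zᵢ(Kᵢ−1)/(1+ψ₂(Kᵢ−1)) = 0.
Feasibility: ΣzᵢKᵢ = 1.227, Σzᵢ/Kᵢ = 1.614 — both > 1, two phases present.
Iterate (Newton) starting at ψ₂ = 0.5:
  ψ₂ = 0.500: g = -0.0334, g' = -0.599 → ψ₂ = 0.444
  ψ₂ = 0.444: g = -0.0010, g' = -0.564 → ψ₂ = 0.442
Converged at ψ₂ = 0.442.
  1: x = 0.480, y = 0.837
  2: x = 0.363, y = 0.133
  3: x = 0.156, y = 0.029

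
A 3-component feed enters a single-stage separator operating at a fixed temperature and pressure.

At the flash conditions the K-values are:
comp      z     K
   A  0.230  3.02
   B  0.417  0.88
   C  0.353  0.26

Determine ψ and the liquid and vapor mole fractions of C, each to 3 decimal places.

Let ψ = V/F and solve Σ zᵢ(Kᵢ−1)/(1+ψ(Kᵢ−1)) = 0.
Feasibility: ΣzᵢKᵢ = 1.153, Σzᵢ/Kᵢ = 1.908 — both > 1, two phases present.
Newton iteration, ψ⁰ = 0.61:
  ψ = 0.610: g = -0.3220, g' = -0.838 → ψ = 0.226
  ψ = 0.226: g = -0.0458, g' = -0.728 → ψ = 0.163
  ψ = 0.163: g = 0.0017, g' = -0.788 → ψ = 0.165
Converged at ψ = 0.165.
Compositions from xᵢ = zᵢ/(1+ψ(Kᵢ−1)), yᵢ = Kᵢxᵢ:
  A: x = 0.173, y = 0.521
  B: x = 0.425, y = 0.374
  C: x = 0.402, y = 0.105

ψ = 0.165, x_C = 0.402, y_C = 0.105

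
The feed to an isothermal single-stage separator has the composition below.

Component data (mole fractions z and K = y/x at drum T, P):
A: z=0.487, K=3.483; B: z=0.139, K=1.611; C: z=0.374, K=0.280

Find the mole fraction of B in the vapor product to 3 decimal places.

Newton iteration, V/F⁰ = 0.5:
  V/F = 0.500: g = 0.1838, g' = -1.101 → V/F = 0.667
  V/F = 0.667: g = -0.0023, g' = -1.169 → V/F = 0.665
Converged at V/F = 0.665.
Compositions from xᵢ = zᵢ/(1+V/F(Kᵢ−1)), yᵢ = Kᵢxᵢ:
  A: x = 0.184, y = 0.640
  B: x = 0.099, y = 0.159
  C: x = 0.717, y = 0.201

y_B = 0.159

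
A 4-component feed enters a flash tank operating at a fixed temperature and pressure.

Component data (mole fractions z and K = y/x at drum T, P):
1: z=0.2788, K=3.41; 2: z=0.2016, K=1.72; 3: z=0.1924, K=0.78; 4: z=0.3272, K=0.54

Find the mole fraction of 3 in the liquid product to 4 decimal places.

Iterate (Newton) starting at V/F = 0.5:
  V/F = 0.5000: g = 0.16842, g' = -0.5181 → V/F = 0.8251
  V/F = 0.8251: g = 0.02160, g' = -0.4162 → V/F = 0.8770
  V/F = 0.8770: g = 0.00004, g' = -0.4151 → V/F = 0.8771
Converged at V/F = 0.8771.
Compositions from xᵢ = zᵢ/(1+V/F(Kᵢ−1)), yᵢ = Kᵢxᵢ:
  1: x = 0.0895, y = 0.3053
  2: x = 0.1236, y = 0.2125
  3: x = 0.2384, y = 0.1860
  4: x = 0.5485, y = 0.2962

x_3 = 0.2384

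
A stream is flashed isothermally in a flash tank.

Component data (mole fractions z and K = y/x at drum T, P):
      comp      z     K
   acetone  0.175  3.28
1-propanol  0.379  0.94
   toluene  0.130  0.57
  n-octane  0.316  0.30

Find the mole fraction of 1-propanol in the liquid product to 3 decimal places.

Rachford–Rice: g(V/F) = Σ zᵢ(Kᵢ−1)/(1+V/F(Kᵢ−1)) = 0.
g(0) = ΣzᵢKᵢ − 1 = 0.099 and g(1) = 1 − Σzᵢ/Kᵢ = -0.738, so a root lies in (0, 1).
Newton iteration, V/F⁰ = 0.67:
  V/F = 0.670: g = -0.3609, g' = -0.740 → V/F = 0.183
  V/F = 0.183: g = -0.0555, g' = -0.687 → V/F = 0.102
  V/F = 0.102: g = 0.0044, g' = -0.807 → V/F = 0.107
Converged at V/F = 0.107.
Compositions from xᵢ = zᵢ/(1+V/F(Kᵢ−1)), yᵢ = Kᵢxᵢ:
  acetone: x = 0.141, y = 0.461
  1-propanol: x = 0.381, y = 0.359
  toluene: x = 0.136, y = 0.078
  n-octane: x = 0.342, y = 0.102

x_1-propanol = 0.381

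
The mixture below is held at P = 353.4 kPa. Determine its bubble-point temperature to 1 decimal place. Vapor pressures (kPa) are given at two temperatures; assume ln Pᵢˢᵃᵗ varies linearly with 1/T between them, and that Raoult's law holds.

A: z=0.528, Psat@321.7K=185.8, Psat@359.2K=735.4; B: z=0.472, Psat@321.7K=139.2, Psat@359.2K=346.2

T = 344.6 K

Bubble-point temperature: ΣzᵢPᵢˢᵃᵗ(T) = P. Interpolate ln Pᵢˢᵃᵗ = aᵢ + bᵢ/T.
  T = 321.7 K: ΣzᵢPᵢˢᵃᵗ = 163.80 kPa
  T = 359.2 K: ΣzᵢPᵢˢᵃᵗ = 551.70 kPa
  T = 340.4 K: ΣzᵢPᵢˢᵃᵗ = 308.46 kPa
  T = 349.8 K: ΣzᵢPᵢˢᵃᵗ = 415.21 kPa
  T = 345.1 K: ΣzᵢPᵢˢᵃᵗ = 358.47 kPa
  T = 342.8 K: ΣzᵢPᵢˢᵃᵗ = 333.20 kPa
Interpolating between 342.8 K and 345.1 K gives T ≈ 344.6 K.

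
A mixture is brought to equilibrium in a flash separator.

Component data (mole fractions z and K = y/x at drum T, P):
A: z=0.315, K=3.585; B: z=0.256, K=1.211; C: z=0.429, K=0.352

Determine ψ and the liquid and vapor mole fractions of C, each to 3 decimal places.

Material balance + equilibrium reduce to Σ zᵢ(Kᵢ−1)/(1+ψ(Kᵢ−1)) = 0.
Check two-phase: ΣzᵢKᵢ = 1.590 > 1 and Σzᵢ/Kᵢ = 1.518 > 1, so g(0) = 0.590 > 0 and g(1) = -0.518 < 0.
Newton iteration, ψ⁰ = 0.5:
  ψ = 0.500: g = -0.0072, g' = -0.804 → ψ = 0.491
Converged at ψ = 0.491.
Compositions from xᵢ = zᵢ/(1+ψ(Kᵢ−1)), yᵢ = Kᵢxᵢ:
  A: x = 0.139, y = 0.498
  B: x = 0.232, y = 0.281
  C: x = 0.629, y = 0.221

ψ = 0.491, x_C = 0.629, y_C = 0.221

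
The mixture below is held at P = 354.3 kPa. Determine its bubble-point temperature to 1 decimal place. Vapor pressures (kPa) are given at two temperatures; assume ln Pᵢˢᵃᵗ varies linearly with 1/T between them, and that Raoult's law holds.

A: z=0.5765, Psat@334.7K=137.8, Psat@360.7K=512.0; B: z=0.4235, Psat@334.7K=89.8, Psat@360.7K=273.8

T = 357.4 K

Bubble-point temperature: ΣzᵢPᵢˢᵃᵗ(T) = P. Interpolate ln Pᵢˢᵃᵗ = aᵢ + bᵢ/T.
  T = 334.7 K: ΣzᵢPᵢˢᵃᵗ = 117.47 kPa
  T = 360.7 K: ΣzᵢPᵢˢᵃᵗ = 411.12 kPa
  T = 347.7 K: ΣzᵢPᵢˢᵃᵗ = 224.74 kPa
  T = 354.2 K: ΣzᵢPᵢˢᵃᵗ = 305.58 kPa
  T = 357.4 K: ΣzᵢPᵢˢᵃᵗ = 354.10 kPa
  T = 359.0 K: ΣzᵢPᵢˢᵃᵗ = 380.81 kPa
Interpolating between 357.4 K and 359.0 K gives T ≈ 357.4 K.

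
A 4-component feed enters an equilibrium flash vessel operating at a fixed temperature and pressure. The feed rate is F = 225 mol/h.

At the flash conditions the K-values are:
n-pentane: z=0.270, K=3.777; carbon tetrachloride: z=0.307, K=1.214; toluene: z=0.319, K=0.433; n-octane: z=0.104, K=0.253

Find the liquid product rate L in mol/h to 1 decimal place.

L = 113.5 mol/h

Rachford–Rice: g(ψ) = Σ zᵢ(Kᵢ−1)/(1+ψ(Kᵢ−1)) = 0.
g(0) = ΣzᵢKᵢ − 1 = 0.557 and g(1) = 1 − Σzᵢ/Kᵢ = -0.472, so a root lies in (0, 1).
Newton–Raphson from ψ = 0.5:
  ψ = 0.500: g = -0.0032, g' = -0.724 → ψ = 0.496
Converged at ψ = 0.496.
Then V = ψ·F = 0.4956·225 = 111.5 mol/h and L = F − V = 113.5 mol/h.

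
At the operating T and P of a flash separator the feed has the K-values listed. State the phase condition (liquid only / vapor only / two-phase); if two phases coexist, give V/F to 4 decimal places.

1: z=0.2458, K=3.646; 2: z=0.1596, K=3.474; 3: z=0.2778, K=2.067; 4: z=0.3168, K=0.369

ΣzᵢKᵢ = 2.1417; Σzᵢ/Kᵢ = 1.1063.
Both exceed 1, so a two-phase solution exists.
Rachford–Rice: g(ψ) = Σ zᵢ(Kᵢ−1)/(1+ψ(Kᵢ−1)) = 0.
Newton–Raphson from ψ = 0.5:
  ψ = 0.5000: g = 0.35774, g' = -0.9178 → ψ = 0.8898
  ψ = 0.8898: g = 0.01347, g' = -0.9873 → ψ = 0.9034
  ψ = 0.9034: g = -0.00014, g' = -1.0074 → ψ = 0.9033
Converged at ψ = 0.9033.

two-phase, V/F = 0.9033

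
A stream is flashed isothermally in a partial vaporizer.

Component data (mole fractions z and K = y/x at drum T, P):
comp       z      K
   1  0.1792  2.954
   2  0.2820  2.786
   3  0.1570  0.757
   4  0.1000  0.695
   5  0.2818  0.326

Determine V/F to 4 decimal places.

V/F = 0.6046

Material balance + equilibrium reduce to Σ zᵢ(Kᵢ−1)/(1+V/F(Kᵢ−1)) = 0.
g(0) = ΣzᵢKᵢ − 1 = 0.5952 and g(1) = 1 − Σzᵢ/Kᵢ = -0.3776, so a root lies in (0, 1).
Iterate (Newton) starting at V/F = 0.5:
  V/F = 0.5000: g = 0.07728, g' = -0.7423 → V/F = 0.6041
  V/F = 0.6041: g = 0.00036, g' = -0.7430 → V/F = 0.6046
Converged at V/F = 0.6046.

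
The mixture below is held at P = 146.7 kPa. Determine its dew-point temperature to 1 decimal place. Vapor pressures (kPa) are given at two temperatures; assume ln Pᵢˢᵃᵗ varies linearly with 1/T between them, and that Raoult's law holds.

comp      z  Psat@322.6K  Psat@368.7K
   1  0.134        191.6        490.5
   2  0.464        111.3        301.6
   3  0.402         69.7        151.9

T = 344.6 K

Dew-point temperature: Σzᵢ·P/Pᵢˢᵃᵗ(T) = 1. Interpolate ln Pᵢˢᵃᵗ = aᵢ + bᵢ/T.
  T = 322.6 K: ΣzᵢP/Pᵢˢᵃᵗ = 1.5603
  T = 368.7 K: ΣzᵢP/Pᵢˢᵃᵗ = 0.6540
  T = 345.6 K: ΣzᵢP/Pᵢˢᵃᵗ = 0.9809
  T = 334.1 K: ΣzᵢP/Pᵢˢᵃᵗ = 1.2268
  T = 339.9 K: ΣzᵢP/Pᵢˢᵃᵗ = 1.0937
  T = 342.8 K: ΣzᵢP/Pᵢˢᵃᵗ = 1.0343
Interpolating between 342.8 K and 345.6 K gives T ≈ 344.6 K.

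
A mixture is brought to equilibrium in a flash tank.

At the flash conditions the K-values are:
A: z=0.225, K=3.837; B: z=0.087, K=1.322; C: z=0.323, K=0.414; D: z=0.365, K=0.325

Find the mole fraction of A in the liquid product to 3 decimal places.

x_A = 0.160

Let β = V/F and solve Σ zᵢ(Kᵢ−1)/(1+β(Kᵢ−1)) = 0.
g(0) = ΣzᵢKᵢ − 1 = 0.231 and g(1) = 1 − Σzᵢ/Kᵢ = -1.028, so a root lies in (0, 1).
Newton iteration, β⁰ = 0.5:
  β = 0.500: g = -0.3515, g' = -0.917 → β = 0.117
  β = 0.117: g = 0.0360, g' = -1.354 → β = 0.143
  β = 0.143: g = 0.0013, g' = -1.260 → β = 0.144
Converged at β = 0.144.
Compositions from xᵢ = zᵢ/(1+β(Kᵢ−1)), yᵢ = Kᵢxᵢ:
  A: x = 0.160, y = 0.613
  B: x = 0.083, y = 0.110
  C: x = 0.353, y = 0.146
  D: x = 0.404, y = 0.131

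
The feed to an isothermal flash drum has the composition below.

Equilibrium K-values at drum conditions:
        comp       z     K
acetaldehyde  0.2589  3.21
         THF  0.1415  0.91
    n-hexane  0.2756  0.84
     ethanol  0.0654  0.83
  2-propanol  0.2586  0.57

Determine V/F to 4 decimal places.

V/F = 0.6667

Newton–Raphson from V/F = 0.66:
  V/F = 0.6600: g = 0.00210, g' = -0.3149 → V/F = 0.6667
Converged at V/F = 0.6667.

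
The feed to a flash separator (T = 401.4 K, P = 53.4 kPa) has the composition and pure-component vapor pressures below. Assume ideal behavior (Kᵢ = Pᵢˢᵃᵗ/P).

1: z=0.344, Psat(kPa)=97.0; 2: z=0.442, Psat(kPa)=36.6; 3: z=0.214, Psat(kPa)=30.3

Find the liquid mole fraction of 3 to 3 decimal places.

Raoult's law: Kᵢ = Pᵢˢᵃᵗ/P = Pᵢˢᵃᵗ/53.4.
  K_1 = 97.0/53.4 = 1.81648, K_2 = 36.6/53.4 = 0.68539, K_3 = 30.3/53.4 = 0.56742
Material balance + equilibrium reduce to Σ zᵢ(Kᵢ−1)/(1+ψ(Kᵢ−1)) = 0.
g(0) = ΣzᵢKᵢ − 1 = 0.049 and g(1) = 1 − Σzᵢ/Kᵢ = -0.211, so a root lies in (0, 1).
Iterate (Newton) starting at ψ = 0.5:
  ψ = 0.500: g = -0.0837, g' = -0.242 → ψ = 0.155
  ψ = 0.155: g = 0.0040, g' = -0.275 → ψ = 0.169
Converged at ψ = 0.169.
Compositions from xᵢ = zᵢ/(1+ψ(Kᵢ−1)), yᵢ = Kᵢxᵢ:
  1: x = 0.302, y = 0.549
  2: x = 0.467, y = 0.320
  3: x = 0.231, y = 0.131

x_3 = 0.231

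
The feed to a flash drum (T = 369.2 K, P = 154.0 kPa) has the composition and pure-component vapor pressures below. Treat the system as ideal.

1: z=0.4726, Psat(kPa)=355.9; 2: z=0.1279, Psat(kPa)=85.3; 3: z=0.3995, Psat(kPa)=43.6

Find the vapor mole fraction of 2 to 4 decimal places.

Raoult's law: Kᵢ = Pᵢˢᵃᵗ/P = Pᵢˢᵃᵗ/154.0.
  K_1 = 355.9/154.0 = 2.311039, K_2 = 85.3/154.0 = 0.553896, K_3 = 43.6/154.0 = 0.283117
Rachford–Rice: g(V/F) = Σ zᵢ(Kᵢ−1)/(1+V/F(Kᵢ−1)) = 0.
Check two-phase: ΣzᵢKᵢ = 1.2761 > 1 and Σzᵢ/Kᵢ = 1.8465 > 1, so g(0) = 0.2761 > 0 and g(1) = -0.8465 < 0.
Newton–Raphson from V/F = 0.61:
  V/F = 0.6100: g = -0.24308, g' = -0.9473 → V/F = 0.3534
  V/F = 0.3534: g = -0.02788, g' = -0.7835 → V/F = 0.3178
Converged at V/F = 0.3178.
Compositions from xᵢ = zᵢ/(1+V/F(Kᵢ−1)), yᵢ = Kᵢxᵢ:
  1: x = 0.3336, y = 0.7710
  2: x = 0.1490, y = 0.0825
  3: x = 0.5174, y = 0.1465

y_2 = 0.0825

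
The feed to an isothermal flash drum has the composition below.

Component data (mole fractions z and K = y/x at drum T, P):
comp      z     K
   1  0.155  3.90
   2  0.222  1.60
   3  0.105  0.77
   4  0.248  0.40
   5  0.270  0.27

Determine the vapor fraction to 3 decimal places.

Newton iteration, ψ⁰ = 0.41:
  ψ = 0.410: g = -0.1931, g' = -0.780 → ψ = 0.163
  ψ = 0.163: g = 0.0132, g' = -0.969 → ψ = 0.176
Converged at ψ = 0.176.

ψ = 0.176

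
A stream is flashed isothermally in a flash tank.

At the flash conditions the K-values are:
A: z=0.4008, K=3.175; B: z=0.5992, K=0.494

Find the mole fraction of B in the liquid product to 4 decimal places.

Newton–Raphson from ψ = 0.66:
  ψ = 0.6600: g = -0.09729, g' = -0.6655 → ψ = 0.5138
  ψ = 0.5138: g = 0.00196, g' = -0.7030 → ψ = 0.5166
Converged at ψ = 0.5166.
Compositions from xᵢ = zᵢ/(1+ψ(Kᵢ−1)), yᵢ = Kᵢxᵢ:
  A: x = 0.1887, y = 0.5992
  B: x = 0.8113, y = 0.4008

x_B = 0.8113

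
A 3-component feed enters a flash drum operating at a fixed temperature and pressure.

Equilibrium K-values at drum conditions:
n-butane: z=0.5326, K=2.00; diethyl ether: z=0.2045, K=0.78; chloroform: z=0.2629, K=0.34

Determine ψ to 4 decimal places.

Rachford–Rice: g(ψ) = Σ zᵢ(Kᵢ−1)/(1+ψ(Kᵢ−1)) = 0.
g(0) = ΣzᵢKᵢ − 1 = 0.3141 and g(1) = 1 − Σzᵢ/Kᵢ = -0.3017, so a root lies in (0, 1).
Iterate (Newton) starting at ψ = 0.49:
  ψ = 0.4900: g = 0.05057, g' = -0.5025 → ψ = 0.5906
  ψ = 0.5906: g = -0.00125, g' = -0.5312 → ψ = 0.5883
Converged at ψ = 0.5883.

ψ = 0.5883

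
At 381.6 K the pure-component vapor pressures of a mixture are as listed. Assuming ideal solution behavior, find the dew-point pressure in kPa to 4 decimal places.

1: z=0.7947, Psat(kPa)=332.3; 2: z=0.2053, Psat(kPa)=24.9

Pdew = 94.0159 kPa

At the dew point ψ → 1, so Σzᵢ/Kᵢ = 1 with Kᵢ = Pᵢˢᵃᵗ/P ⇒ 1/P = Σzᵢ/Pᵢˢᵃᵗ.
1/P = 0.7947/332.3 + 0.2053/24.9 = 0.0106365 ⇒ P = 94.0159 kPa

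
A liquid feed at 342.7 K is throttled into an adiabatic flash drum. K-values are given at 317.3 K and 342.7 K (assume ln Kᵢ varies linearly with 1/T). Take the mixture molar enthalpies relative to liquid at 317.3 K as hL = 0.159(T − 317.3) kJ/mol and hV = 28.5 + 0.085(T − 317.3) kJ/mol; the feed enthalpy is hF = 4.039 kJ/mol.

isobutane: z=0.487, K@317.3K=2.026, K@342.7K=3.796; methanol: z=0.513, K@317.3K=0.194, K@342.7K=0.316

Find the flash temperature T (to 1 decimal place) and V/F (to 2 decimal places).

Adiabatic flash: solve Rachford–Rice at each trial T, then check hF = ψ·hV(T) + (1−ψ)·hL(T).
  T = 317.3 K: K = (2.026, 0.194), RR gives ψ = 0.104, H_out = 2.970 kJ/mol
  T = 342.7 K: K = (3.796, 0.316), RR gives ψ = 0.529, H_out = 18.108 kJ/mol
  T = 330.0 K: K = (2.807, 0.250), RR gives ψ = 0.365, H_out = 12.089 kJ/mol
  T = 323.6 K: K = (2.389, 0.221), RR gives ψ = 0.256, H_out = 8.165 kJ/mol
  T = 320.5 K: K = (2.205, 0.207), RR gives ψ = 0.188, H_out = 5.836 kJ/mol
  T = 318.9 K: K = (2.114, 0.201), RR gives ψ = 0.149, H_out = 4.473 kJ/mol
Linear interpolation between T = 317.3 (H_out = 2.970) and T = 318.9 (H_out = 4.473) on hF = 4.039 gives T ≈ 318.4 K, at which ψ = 0.14.

T = 318.4 K, V/F = 0.14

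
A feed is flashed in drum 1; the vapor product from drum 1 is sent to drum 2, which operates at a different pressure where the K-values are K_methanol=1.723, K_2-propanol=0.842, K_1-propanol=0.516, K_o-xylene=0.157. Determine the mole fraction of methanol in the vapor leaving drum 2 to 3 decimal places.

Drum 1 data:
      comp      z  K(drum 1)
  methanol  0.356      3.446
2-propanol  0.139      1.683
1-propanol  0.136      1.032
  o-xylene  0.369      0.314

y_methanol (drum 2) = 0.736

Drum 1:
Rachford–Rice: g(ψ₁) = Σ zᵢ(Kᵢ−1)/(1+ψ₁(Kᵢ−1)) = 0.
Feasibility: ΣzᵢKᵢ = 1.717, Σzᵢ/Kᵢ = 1.493 — both > 1, two phases present.
Newton iteration, ψ₁⁰ = 0.46:
  ψ₁ = 0.460: g = 0.1164, g' = -0.880 → ψ₁ = 0.592
  ψ₁ = 0.592: g = 0.0011, g' = -0.881 → ψ₁ = 0.594
Converged at ψ₁ = 0.594.
Drum-1 compositions:
  methanol: x = 0.145, y = 0.500
  2-propanol: x = 0.099, y = 0.166
  1-propanol: x = 0.133, y = 0.138
  o-xylene: x = 0.622, y = 0.195
Drum-2 feed = drum-1 vapor: z₂ = (0.5004, 0.1665, 0.1377, 0.1954).
Drum 2:
Iterate (Newton) starting at ψ₂ = 0.33:
  ψ₂ = 0.330: g = -0.0433, g' = -0.487 → ψ₂ = 0.241
  ψ₂ = 0.241: g = -0.0016, g' = -0.454 → ψ₂ = 0.238
Converged at ψ₂ = 0.238.
  methanol: x = 0.427, y = 0.736
  2-propanol: x = 0.173, y = 0.146
  1-propanol: x = 0.156, y = 0.080
  o-xylene: x = 0.244, y = 0.038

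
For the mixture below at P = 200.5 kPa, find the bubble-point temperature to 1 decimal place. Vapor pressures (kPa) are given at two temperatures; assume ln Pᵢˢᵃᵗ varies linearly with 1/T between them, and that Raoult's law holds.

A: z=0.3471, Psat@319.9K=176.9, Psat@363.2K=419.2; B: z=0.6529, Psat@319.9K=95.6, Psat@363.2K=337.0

Bubble-point temperature: ΣzᵢPᵢˢᵃᵗ(T) = P. Interpolate ln Pᵢˢᵃᵗ = aᵢ + bᵢ/T.
  T = 319.9 K: ΣzᵢPᵢˢᵃᵗ = 123.82 kPa
  T = 363.2 K: ΣzᵢPᵢˢᵃᵗ = 365.53 kPa
  T = 341.5 K: ΣzᵢPᵢˢᵃᵗ = 218.83 kPa
  T = 330.7 K: ΣzᵢPᵢˢᵃᵗ = 165.92 kPa
  T = 336.1 K: ΣzᵢPᵢˢᵃᵗ = 190.91 kPa
  T = 338.8 K: ΣzᵢPᵢˢᵃᵗ = 204.49 kPa
Interpolating between 336.1 K and 338.8 K gives T ≈ 338.0 K.

T = 338.0 K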